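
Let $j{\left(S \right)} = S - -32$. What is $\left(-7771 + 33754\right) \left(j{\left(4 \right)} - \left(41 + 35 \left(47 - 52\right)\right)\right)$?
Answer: $4417110$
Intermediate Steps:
$j{\left(S \right)} = 32 + S$ ($j{\left(S \right)} = S + 32 = 32 + S$)
$\left(-7771 + 33754\right) \left(j{\left(4 \right)} - \left(41 + 35 \left(47 - 52\right)\right)\right) = \left(-7771 + 33754\right) \left(\left(32 + 4\right) - \left(41 + 35 \left(47 - 52\right)\right)\right) = 25983 \left(36 - \left(41 + 35 \left(47 - 52\right)\right)\right) = 25983 \left(36 - -134\right) = 25983 \left(36 + \left(175 - 41\right)\right) = 25983 \left(36 + 134\right) = 25983 \cdot 170 = 4417110$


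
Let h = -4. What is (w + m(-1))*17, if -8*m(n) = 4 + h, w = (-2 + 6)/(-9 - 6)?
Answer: -68/15 ≈ -4.5333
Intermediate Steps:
w = -4/15 (w = 4/(-15) = 4*(-1/15) = -4/15 ≈ -0.26667)
m(n) = 0 (m(n) = -(4 - 4)/8 = -1/8*0 = 0)
(w + m(-1))*17 = (-4/15 + 0)*17 = -4/15*17 = -68/15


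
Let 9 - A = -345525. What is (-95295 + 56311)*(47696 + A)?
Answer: -15329678320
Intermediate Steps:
A = 345534 (A = 9 - 1*(-345525) = 9 + 345525 = 345534)
(-95295 + 56311)*(47696 + A) = (-95295 + 56311)*(47696 + 345534) = -38984*393230 = -15329678320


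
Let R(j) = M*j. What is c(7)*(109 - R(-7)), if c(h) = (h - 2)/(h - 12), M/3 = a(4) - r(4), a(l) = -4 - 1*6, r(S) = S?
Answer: 185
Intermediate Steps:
a(l) = -10 (a(l) = -4 - 6 = -10)
M = -42 (M = 3*(-10 - 1*4) = 3*(-10 - 4) = 3*(-14) = -42)
R(j) = -42*j
c(h) = (-2 + h)/(-12 + h)
c(7)*(109 - R(-7)) = ((-2 + 7)/(-12 + 7))*(109 - (-42)*(-7)) = (5/(-5))*(109 - 1*294) = (-⅕*5)*(109 - 294) = -1*(-185) = 185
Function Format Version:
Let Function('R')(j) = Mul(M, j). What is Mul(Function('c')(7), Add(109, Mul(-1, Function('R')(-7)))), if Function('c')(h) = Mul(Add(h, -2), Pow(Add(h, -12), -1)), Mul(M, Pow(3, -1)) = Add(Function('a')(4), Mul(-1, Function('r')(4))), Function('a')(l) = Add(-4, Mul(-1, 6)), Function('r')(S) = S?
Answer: 185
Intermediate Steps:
Function('a')(l) = -10 (Function('a')(l) = Add(-4, -6) = -10)
M = -42 (M = Mul(3, Add(-10, Mul(-1, 4))) = Mul(3, Add(-10, -4)) = Mul(3, -14) = -42)
Function('R')(j) = Mul(-42, j)
Function('c')(h) = Mul(Pow(Add(-12, h), -1), Add(-2, h)) (Function('c')(h) = Mul(Add(-2, h), Pow(Add(-12, h), -1)) = Mul(Pow(Add(-12, h), -1), Add(-2, h)))
Mul(Function('c')(7), Add(109, Mul(-1, Function('R')(-7)))) = Mul(Mul(Pow(Add(-12, 7), -1), Add(-2, 7)), Add(109, Mul(-1, Mul(-42, -7)))) = Mul(Mul(Pow(-5, -1), 5), Add(109, Mul(-1, 294))) = Mul(Mul(Rational(-1, 5), 5), Add(109, -294)) = Mul(-1, -185) = 185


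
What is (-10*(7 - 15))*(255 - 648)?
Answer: -31440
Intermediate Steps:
(-10*(7 - 15))*(255 - 648) = -10*(-8)*(-393) = 80*(-393) = -31440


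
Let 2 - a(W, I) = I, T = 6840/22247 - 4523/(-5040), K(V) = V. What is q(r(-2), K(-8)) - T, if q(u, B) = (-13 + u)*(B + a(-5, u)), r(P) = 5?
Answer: 9731892659/112124880 ≈ 86.795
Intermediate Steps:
T = 135096781/112124880 (T = 6840*(1/22247) - 4523*(-1/5040) = 6840/22247 + 4523/5040 = 135096781/112124880 ≈ 1.2049)
a(W, I) = 2 - I
q(u, B) = (-13 + u)*(2 + B - u) (q(u, B) = (-13 + u)*(B + (2 - u)) = (-13 + u)*(2 + B - u))
q(r(-2), K(-8)) - T = (-26 - 1*5² - 13*(-8) + 15*5 - 8*5) - 1*135096781/112124880 = (-26 - 1*25 + 104 + 75 - 40) - 135096781/112124880 = (-26 - 25 + 104 + 75 - 40) - 135096781/112124880 = 88 - 135096781/112124880 = 9731892659/112124880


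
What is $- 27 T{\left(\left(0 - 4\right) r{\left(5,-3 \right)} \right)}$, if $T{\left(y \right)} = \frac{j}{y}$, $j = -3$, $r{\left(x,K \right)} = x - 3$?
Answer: $- \frac{81}{8} \approx -10.125$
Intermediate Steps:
$r{\left(x,K \right)} = -3 + x$
$T{\left(y \right)} = - \frac{3}{y}$
$- 27 T{\left(\left(0 - 4\right) r{\left(5,-3 \right)} \right)} = - 27 \left(- \frac{3}{\left(0 - 4\right) \left(-3 + 5\right)}\right) = - 27 \left(- \frac{3}{\left(-4\right) 2}\right) = - 27 \left(- \frac{3}{-8}\right) = - 27 \left(\left(-3\right) \left(- \frac{1}{8}\right)\right) = \left(-27\right) \frac{3}{8} = - \frac{81}{8}$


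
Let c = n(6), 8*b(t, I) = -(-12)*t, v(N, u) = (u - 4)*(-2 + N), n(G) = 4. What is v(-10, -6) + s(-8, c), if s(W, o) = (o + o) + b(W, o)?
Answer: 116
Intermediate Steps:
v(N, u) = (-4 + u)*(-2 + N)
b(t, I) = 3*t/2 (b(t, I) = (-(-12)*t)/8 = (12*t)/8 = 3*t/2)
c = 4
s(W, o) = 2*o + 3*W/2 (s(W, o) = (o + o) + 3*W/2 = 2*o + 3*W/2)
v(-10, -6) + s(-8, c) = (8 - 4*(-10) - 2*(-6) - 10*(-6)) + (2*4 + (3/2)*(-8)) = (8 + 40 + 12 + 60) + (8 - 12) = 120 - 4 = 116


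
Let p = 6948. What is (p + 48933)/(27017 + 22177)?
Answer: 6209/5466 ≈ 1.1359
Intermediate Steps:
(p + 48933)/(27017 + 22177) = (6948 + 48933)/(27017 + 22177) = 55881/49194 = 55881*(1/49194) = 6209/5466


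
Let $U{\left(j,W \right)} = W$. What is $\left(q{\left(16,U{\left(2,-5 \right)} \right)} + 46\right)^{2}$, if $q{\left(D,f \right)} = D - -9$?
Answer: $5041$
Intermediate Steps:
$q{\left(D,f \right)} = 9 + D$ ($q{\left(D,f \right)} = D + 9 = 9 + D$)
$\left(q{\left(16,U{\left(2,-5 \right)} \right)} + 46\right)^{2} = \left(\left(9 + 16\right) + 46\right)^{2} = \left(25 + 46\right)^{2} = 71^{2} = 5041$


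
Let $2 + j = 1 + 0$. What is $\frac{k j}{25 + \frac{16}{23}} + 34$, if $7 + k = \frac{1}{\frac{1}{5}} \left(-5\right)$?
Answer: $\frac{20830}{591} \approx 35.245$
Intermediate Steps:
$j = -1$ ($j = -2 + \left(1 + 0\right) = -2 + 1 = -1$)
$k = -32$ ($k = -7 + \frac{1}{\frac{1}{5}} \left(-5\right) = -7 + 5 \left(-5\right) = -7 - 25 = -32$)
$\frac{k j}{25 + \frac{16}{23}} + 34 = \frac{\left(-32\right) \left(-1\right)}{25 + \frac{16}{23}} + 34 = \frac{32}{25 + 16 \cdot \frac{1}{23}} + 34 = \frac{32}{25 + \frac{16}{23}} + 34 = \frac{32}{\frac{591}{23}} + 34 = 32 \cdot \frac{23}{591} + 34 = \frac{736}{591} + 34 = \frac{20830}{591}$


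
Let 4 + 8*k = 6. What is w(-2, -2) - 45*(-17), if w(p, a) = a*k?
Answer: 1529/2 ≈ 764.50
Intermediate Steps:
k = ¼ (k = -½ + (⅛)*6 = -½ + ¾ = ¼ ≈ 0.25000)
w(p, a) = a/4 (w(p, a) = a*(¼) = a/4)
w(-2, -2) - 45*(-17) = (¼)*(-2) - 45*(-17) = -½ + 765 = 1529/2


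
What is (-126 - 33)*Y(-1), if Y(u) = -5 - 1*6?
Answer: 1749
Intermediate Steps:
Y(u) = -11 (Y(u) = -5 - 6 = -11)
(-126 - 33)*Y(-1) = (-126 - 33)*(-11) = -159*(-11) = 1749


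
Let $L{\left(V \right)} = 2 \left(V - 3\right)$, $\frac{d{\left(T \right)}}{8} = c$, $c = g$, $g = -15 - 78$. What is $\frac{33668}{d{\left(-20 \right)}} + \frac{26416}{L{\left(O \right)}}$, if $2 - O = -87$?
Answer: $\frac{866413}{7998} \approx 108.33$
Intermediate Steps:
$g = -93$ ($g = -15 - 78 = -93$)
$c = -93$
$d{\left(T \right)} = -744$ ($d{\left(T \right)} = 8 \left(-93\right) = -744$)
$O = 89$ ($O = 2 - -87 = 2 + 87 = 89$)
$L{\left(V \right)} = -6 + 2 V$ ($L{\left(V \right)} = 2 \left(-3 + V\right) = -6 + 2 V$)
$\frac{33668}{d{\left(-20 \right)}} + \frac{26416}{L{\left(O \right)}} = \frac{33668}{-744} + \frac{26416}{-6 + 2 \cdot 89} = 33668 \left(- \frac{1}{744}\right) + \frac{26416}{-6 + 178} = - \frac{8417}{186} + \frac{26416}{172} = - \frac{8417}{186} + 26416 \cdot \frac{1}{172} = - \frac{8417}{186} + \frac{6604}{43} = \frac{866413}{7998}$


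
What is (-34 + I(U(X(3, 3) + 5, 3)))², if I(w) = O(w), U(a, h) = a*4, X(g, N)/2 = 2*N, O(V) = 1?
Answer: 1089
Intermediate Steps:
X(g, N) = 4*N (X(g, N) = 2*(2*N) = 4*N)
U(a, h) = 4*a
I(w) = 1
(-34 + I(U(X(3, 3) + 5, 3)))² = (-34 + 1)² = (-33)² = 1089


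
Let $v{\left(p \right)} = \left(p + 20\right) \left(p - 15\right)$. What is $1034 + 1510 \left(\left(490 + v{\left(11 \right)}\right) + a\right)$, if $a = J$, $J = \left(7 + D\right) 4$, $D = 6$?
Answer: $632214$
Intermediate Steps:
$v{\left(p \right)} = \left(-15 + p\right) \left(20 + p\right)$ ($v{\left(p \right)} = \left(20 + p\right) \left(-15 + p\right) = \left(-15 + p\right) \left(20 + p\right)$)
$J = 52$ ($J = \left(7 + 6\right) 4 = 13 \cdot 4 = 52$)
$a = 52$
$1034 + 1510 \left(\left(490 + v{\left(11 \right)}\right) + a\right) = 1034 + 1510 \left(\left(490 + \left(-300 + 11^{2} + 5 \cdot 11\right)\right) + 52\right) = 1034 + 1510 \left(\left(490 + \left(-300 + 121 + 55\right)\right) + 52\right) = 1034 + 1510 \left(\left(490 - 124\right) + 52\right) = 1034 + 1510 \left(366 + 52\right) = 1034 + 1510 \cdot 418 = 1034 + 631180 = 632214$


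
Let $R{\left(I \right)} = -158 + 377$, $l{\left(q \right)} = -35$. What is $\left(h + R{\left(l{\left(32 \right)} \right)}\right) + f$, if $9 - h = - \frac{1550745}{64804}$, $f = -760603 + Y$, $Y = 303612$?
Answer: $- \frac{29598518707}{64804} \approx -4.5674 \cdot 10^{5}$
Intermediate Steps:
$R{\left(I \right)} = 219$
$f = -456991$ ($f = -760603 + 303612 = -456991$)
$h = \frac{2133981}{64804}$ ($h = 9 - - \frac{1550745}{64804} = 9 + \frac{1550745}{64804} = \frac{2133981}{64804} \approx 32.93$)
$\left(h + R{\left(l{\left(32 \right)} \right)}\right) + f = \left(\frac{2133981}{64804} + 219\right) - 456991 = \frac{16326057}{64804} - 456991 = - \frac{29598518707}{64804}$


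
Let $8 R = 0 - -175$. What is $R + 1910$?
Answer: $\frac{15455}{8} \approx 1931.9$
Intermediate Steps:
$R = \frac{175}{8}$ ($R = \frac{0 - -175}{8} = \frac{0 + 175}{8} = \frac{1}{8} \cdot 175 = \frac{175}{8} \approx 21.875$)
$R + 1910 = \frac{175}{8} + 1910 = \frac{15455}{8}$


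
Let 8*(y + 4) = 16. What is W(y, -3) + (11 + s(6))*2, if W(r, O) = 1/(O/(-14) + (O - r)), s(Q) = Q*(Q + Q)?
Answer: 1812/11 ≈ 164.73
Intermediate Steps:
y = -2 (y = -4 + (⅛)*16 = -4 + 2 = -2)
s(Q) = 2*Q² (s(Q) = Q*(2*Q) = 2*Q²)
W(r, O) = 1/(-r + 13*O/14) (W(r, O) = 1/(O*(-1/14) + (O - r)) = 1/(-O/14 + (O - r)) = 1/(-r + 13*O/14))
W(y, -3) + (11 + s(6))*2 = 14/(-14*(-2) + 13*(-3)) + (11 + 2*6²)*2 = 14/(28 - 39) + (11 + 2*36)*2 = 14/(-11) + (11 + 72)*2 = 14*(-1/11) + 83*2 = -14/11 + 166 = 1812/11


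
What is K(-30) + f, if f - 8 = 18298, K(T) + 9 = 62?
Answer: 18359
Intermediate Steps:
K(T) = 53 (K(T) = -9 + 62 = 53)
f = 18306 (f = 8 + 18298 = 18306)
K(-30) + f = 53 + 18306 = 18359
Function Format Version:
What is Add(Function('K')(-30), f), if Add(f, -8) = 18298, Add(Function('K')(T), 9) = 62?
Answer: 18359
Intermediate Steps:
Function('K')(T) = 53 (Function('K')(T) = Add(-9, 62) = 53)
f = 18306 (f = Add(8, 18298) = 18306)
Add(Function('K')(-30), f) = Add(53, 18306) = 18359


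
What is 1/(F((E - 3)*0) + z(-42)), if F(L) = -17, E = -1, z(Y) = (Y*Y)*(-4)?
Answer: -1/7073 ≈ -0.00014138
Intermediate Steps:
z(Y) = -4*Y**2 (z(Y) = Y**2*(-4) = -4*Y**2)
1/(F((E - 3)*0) + z(-42)) = 1/(-17 - 4*(-42)**2) = 1/(-17 - 4*1764) = 1/(-17 - 7056) = 1/(-7073) = -1/7073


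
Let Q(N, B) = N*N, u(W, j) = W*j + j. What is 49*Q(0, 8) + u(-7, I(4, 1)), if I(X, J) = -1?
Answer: 6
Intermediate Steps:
u(W, j) = j + W*j
Q(N, B) = N²
49*Q(0, 8) + u(-7, I(4, 1)) = 49*0² - (1 - 7) = 49*0 - 1*(-6) = 0 + 6 = 6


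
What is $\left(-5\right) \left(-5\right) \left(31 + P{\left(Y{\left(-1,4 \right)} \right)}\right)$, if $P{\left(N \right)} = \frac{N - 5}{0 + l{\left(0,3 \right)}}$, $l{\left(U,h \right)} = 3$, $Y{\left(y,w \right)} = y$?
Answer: $725$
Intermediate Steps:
$P{\left(N \right)} = - \frac{5}{3} + \frac{N}{3}$ ($P{\left(N \right)} = \frac{N - 5}{0 + 3} = \frac{-5 + N}{3} = \left(-5 + N\right) \frac{1}{3} = - \frac{5}{3} + \frac{N}{3}$)
$\left(-5\right) \left(-5\right) \left(31 + P{\left(Y{\left(-1,4 \right)} \right)}\right) = \left(-5\right) \left(-5\right) \left(31 + \left(- \frac{5}{3} + \frac{1}{3} \left(-1\right)\right)\right) = 25 \left(31 - 2\right) = 25 \cdot 29 = 725$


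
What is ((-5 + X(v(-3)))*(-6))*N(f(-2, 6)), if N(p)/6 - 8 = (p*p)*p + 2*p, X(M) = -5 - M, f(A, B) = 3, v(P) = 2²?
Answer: 20664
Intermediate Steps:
v(P) = 4
N(p) = 48 + 6*p³ + 12*p (N(p) = 48 + 6*((p*p)*p + 2*p) = 48 + 6*(p²*p + 2*p) = 48 + 6*(p³ + 2*p) = 48 + (6*p³ + 12*p) = 48 + 6*p³ + 12*p)
((-5 + X(v(-3)))*(-6))*N(f(-2, 6)) = ((-5 + (-5 - 1*4))*(-6))*(48 + 6*3³ + 12*3) = ((-5 + (-5 - 4))*(-6))*(48 + 6*27 + 36) = ((-5 - 9)*(-6))*(48 + 162 + 36) = -14*(-6)*246 = 84*246 = 20664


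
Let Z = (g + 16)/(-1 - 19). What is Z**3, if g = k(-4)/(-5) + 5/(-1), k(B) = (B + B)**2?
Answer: 729/1000000 ≈ 0.00072900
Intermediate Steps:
k(B) = 4*B**2 (k(B) = (2*B)**2 = 4*B**2)
g = -89/5 (g = (4*(-4)**2)/(-5) + 5/(-1) = (4*16)*(-1/5) + 5*(-1) = 64*(-1/5) - 5 = -64/5 - 5 = -89/5 ≈ -17.800)
Z = 9/100 (Z = (-89/5 + 16)/(-1 - 19) = -9/5/(-20) = -9/5*(-1/20) = 9/100 ≈ 0.090000)
Z**3 = (9/100)**3 = 729/1000000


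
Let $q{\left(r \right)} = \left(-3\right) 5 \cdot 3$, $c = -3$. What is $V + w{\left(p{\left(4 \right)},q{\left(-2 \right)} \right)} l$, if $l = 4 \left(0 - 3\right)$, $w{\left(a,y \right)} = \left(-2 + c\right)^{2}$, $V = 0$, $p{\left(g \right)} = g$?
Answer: $-300$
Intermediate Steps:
$q{\left(r \right)} = -45$ ($q{\left(r \right)} = \left(-15\right) 3 = -45$)
$w{\left(a,y \right)} = 25$ ($w{\left(a,y \right)} = \left(-2 - 3\right)^{2} = \left(-5\right)^{2} = 25$)
$l = -12$ ($l = 4 \left(-3\right) = -12$)
$V + w{\left(p{\left(4 \right)},q{\left(-2 \right)} \right)} l = 0 + 25 \left(-12\right) = 0 - 300 = -300$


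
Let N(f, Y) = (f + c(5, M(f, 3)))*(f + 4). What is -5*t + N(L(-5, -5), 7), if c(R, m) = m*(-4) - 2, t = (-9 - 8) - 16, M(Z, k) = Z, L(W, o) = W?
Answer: 152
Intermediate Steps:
t = -33 (t = -17 - 16 = -33)
c(R, m) = -2 - 4*m (c(R, m) = -4*m - 2 = -2 - 4*m)
N(f, Y) = (-2 - 3*f)*(4 + f) (N(f, Y) = (f + (-2 - 4*f))*(f + 4) = (-2 - 3*f)*(4 + f))
-5*t + N(L(-5, -5), 7) = -5*(-33) + (-8 - 14*(-5) - 3*(-5)**2) = 165 + (-8 + 70 - 3*25) = 165 + (-8 + 70 - 75) = 165 - 13 = 152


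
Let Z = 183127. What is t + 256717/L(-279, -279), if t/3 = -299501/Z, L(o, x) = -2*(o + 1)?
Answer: 46512246391/101818612 ≈ 456.81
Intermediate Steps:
L(o, x) = -2 - 2*o (L(o, x) = -2*(1 + o) = -2 - 2*o)
t = -898503/183127 (t = 3*(-299501/183127) = -898503/183127 ≈ -4.9064)
t + 256717/L(-279, -279) = -898503/183127 + 256717/(-2 - 2*(-279)) = -898503/183127 + 256717/(-2 + 558) = -898503/183127 + 256717/556 = 46512246391/101818612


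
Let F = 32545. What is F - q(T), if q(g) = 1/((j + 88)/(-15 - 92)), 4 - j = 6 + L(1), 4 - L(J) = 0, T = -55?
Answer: 2668797/82 ≈ 32546.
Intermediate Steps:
L(J) = 4 (L(J) = 4 - 1*0 = 4 + 0 = 4)
j = -6 (j = 4 - (6 + 4) = 4 - 1*10 = 4 - 10 = -6)
q(g) = -107/82 (q(g) = 1/((-6 + 88)/(-15 - 92)) = 1/(82/(-107)) = 1/(82*(-1/107)) = 1/(-82/107) = -107/82)
F - q(T) = 32545 - 1*(-107/82) = 32545 + 107/82 = 2668797/82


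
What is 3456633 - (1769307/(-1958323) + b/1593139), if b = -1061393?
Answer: 10784287639634493413/3119880745897 ≈ 3.4566e+6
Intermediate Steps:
3456633 - (1769307/(-1958323) + b/1593139) = 3456633 - (1769307/(-1958323) - 1061393/1593139) = 3456633 - (1769307*(-1/1958323) - 1061393*1/1593139) = 3456633 - (-1769307/1958323 - 1061393/1593139) = 3456633 - 1*(-4897302308612/3119880745897) = 3456633 + 4897302308612/3119880745897 = 10784287639634493413/3119880745897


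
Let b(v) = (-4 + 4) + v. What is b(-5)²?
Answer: 25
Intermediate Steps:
b(v) = v (b(v) = 0 + v = v)
b(-5)² = (-5)² = 25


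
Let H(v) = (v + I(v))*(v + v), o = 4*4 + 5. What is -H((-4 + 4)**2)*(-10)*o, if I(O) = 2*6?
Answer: 0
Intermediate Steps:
I(O) = 12
o = 21 (o = 16 + 5 = 21)
H(v) = 2*v*(12 + v) (H(v) = (v + 12)*(v + v) = (12 + v)*(2*v) = 2*v*(12 + v))
-H((-4 + 4)**2)*(-10)*o = -(2*(-4 + 4)**2*(12 + (-4 + 4)**2))*(-10)*21 = -(2*0**2*(12 + 0**2))*(-10)*21 = -(2*0*(12 + 0))*(-10)*21 = -(2*0*12)*(-10)*21 = -0*(-10)*21 = -0*21 = -1*0 = 0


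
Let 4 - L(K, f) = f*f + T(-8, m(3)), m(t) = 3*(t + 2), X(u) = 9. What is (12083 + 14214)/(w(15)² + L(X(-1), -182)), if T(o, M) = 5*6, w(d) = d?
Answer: -26297/32925 ≈ -0.79869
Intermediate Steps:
m(t) = 6 + 3*t (m(t) = 3*(2 + t) = 6 + 3*t)
T(o, M) = 30
L(K, f) = -26 - f² (L(K, f) = 4 - (f*f + 30) = 4 - (f² + 30) = 4 - (30 + f²) = 4 + (-30 - f²) = -26 - f²)
(12083 + 14214)/(w(15)² + L(X(-1), -182)) = (12083 + 14214)/(15² + (-26 - 1*(-182)²)) = 26297/(225 + (-26 - 1*33124)) = 26297/(225 + (-26 - 33124)) = 26297/(225 - 33150) = 26297/(-32925) = 26297*(-1/32925) = -26297/32925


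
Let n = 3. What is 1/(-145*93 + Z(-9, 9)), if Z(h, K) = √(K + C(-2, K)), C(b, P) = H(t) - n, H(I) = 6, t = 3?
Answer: -4495/60615071 - 2*√3/181845213 ≈ -7.4176e-5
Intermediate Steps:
C(b, P) = 3 (C(b, P) = 6 - 1*3 = 6 - 3 = 3)
Z(h, K) = √(3 + K) (Z(h, K) = √(K + 3) = √(3 + K))
1/(-145*93 + Z(-9, 9)) = 1/(-145*93 + √(3 + 9)) = 1/(-13485 + √12) = 1/(-13485 + 2*√3)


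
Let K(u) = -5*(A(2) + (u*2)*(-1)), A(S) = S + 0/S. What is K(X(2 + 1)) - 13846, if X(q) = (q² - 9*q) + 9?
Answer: -13946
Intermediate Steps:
A(S) = S (A(S) = S + 0 = S)
X(q) = 9 + q² - 9*q
K(u) = -10 + 10*u (K(u) = -5*(2 + (u*2)*(-1)) = -5*(2 + (2*u)*(-1)) = -5*(2 - 2*u) = -10 + 10*u)
K(X(2 + 1)) - 13846 = (-10 + 10*(9 + (2 + 1)² - 9*(2 + 1))) - 13846 = (-10 + 10*(9 + 3² - 9*3)) - 13846 = (-10 + 10*(9 + 9 - 27)) - 13846 = (-10 + 10*(-9)) - 13846 = (-10 - 90) - 13846 = -100 - 13846 = -13946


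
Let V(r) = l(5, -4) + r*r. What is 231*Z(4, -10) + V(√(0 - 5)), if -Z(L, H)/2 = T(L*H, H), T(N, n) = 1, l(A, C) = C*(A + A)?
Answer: -507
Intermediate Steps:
l(A, C) = 2*A*C (l(A, C) = C*(2*A) = 2*A*C)
Z(L, H) = -2 (Z(L, H) = -2*1 = -2)
V(r) = -40 + r² (V(r) = 2*5*(-4) + r*r = -40 + r²)
231*Z(4, -10) + V(√(0 - 5)) = 231*(-2) + (-40 + (√(0 - 5))²) = -462 + (-40 + (√(-5))²) = -462 + (-40 + (I*√5)²) = -462 + (-40 - 5) = -462 - 45 = -507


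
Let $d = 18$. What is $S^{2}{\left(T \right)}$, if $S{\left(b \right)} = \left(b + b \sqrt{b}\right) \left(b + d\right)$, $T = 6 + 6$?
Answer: $1684800 + 518400 \sqrt{3} \approx 2.5827 \cdot 10^{6}$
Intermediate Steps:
$T = 12$
$S{\left(b \right)} = \left(18 + b\right) \left(b + b^{\frac{3}{2}}\right)$ ($S{\left(b \right)} = \left(b + b \sqrt{b}\right) \left(b + 18\right) = \left(b + b^{\frac{3}{2}}\right) \left(18 + b\right) = \left(18 + b\right) \left(b + b^{\frac{3}{2}}\right)$)
$S^{2}{\left(T \right)} = \left(12^{2} + 12^{\frac{5}{2}} + 18 \cdot 12 + 18 \cdot 12^{\frac{3}{2}}\right)^{2} = \left(144 + 288 \sqrt{3} + 216 + 18 \cdot 24 \sqrt{3}\right)^{2} = \left(144 + 288 \sqrt{3} + 216 + 432 \sqrt{3}\right)^{2} = \left(360 + 720 \sqrt{3}\right)^{2}$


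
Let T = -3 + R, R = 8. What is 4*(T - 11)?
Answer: -24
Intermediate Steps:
T = 5 (T = -3 + 8 = 5)
4*(T - 11) = 4*(5 - 11) = 4*(-6) = -24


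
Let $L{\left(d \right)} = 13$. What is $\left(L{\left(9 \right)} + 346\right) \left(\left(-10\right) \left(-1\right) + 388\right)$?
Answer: $142882$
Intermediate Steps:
$\left(L{\left(9 \right)} + 346\right) \left(\left(-10\right) \left(-1\right) + 388\right) = \left(13 + 346\right) \left(\left(-10\right) \left(-1\right) + 388\right) = 359 \left(10 + 388\right) = 359 \cdot 398 = 142882$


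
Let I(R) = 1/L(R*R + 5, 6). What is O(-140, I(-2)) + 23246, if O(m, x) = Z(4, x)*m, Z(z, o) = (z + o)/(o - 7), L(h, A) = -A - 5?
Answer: 909604/39 ≈ 23323.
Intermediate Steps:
L(h, A) = -5 - A
Z(z, o) = (o + z)/(-7 + o)
I(R) = -1/11 (I(R) = 1/(-5 - 1*6) = 1/(-5 - 6) = 1/(-11) = -1/11)
O(m, x) = m*(4 + x)/(-7 + x) (O(m, x) = ((x + 4)/(-7 + x))*m = ((4 + x)/(-7 + x))*m = m*(4 + x)/(-7 + x))
O(-140, I(-2)) + 23246 = -140*(4 - 1/11)/(-7 - 1/11) + 23246 = -140*43/11/(-78/11) + 23246 = -140*(-11/78)*43/11 + 23246 = 3010/39 + 23246 = 909604/39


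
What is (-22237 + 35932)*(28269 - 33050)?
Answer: -65475795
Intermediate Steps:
(-22237 + 35932)*(28269 - 33050) = 13695*(-4781) = -65475795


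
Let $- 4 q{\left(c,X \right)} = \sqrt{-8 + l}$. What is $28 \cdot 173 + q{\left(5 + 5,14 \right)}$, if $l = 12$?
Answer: $\frac{9687}{2} \approx 4843.5$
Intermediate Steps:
$q{\left(c,X \right)} = - \frac{1}{2}$ ($q{\left(c,X \right)} = - \frac{\sqrt{-8 + 12}}{4} = - \frac{\sqrt{4}}{4} = \left(- \frac{1}{4}\right) 2 = - \frac{1}{2}$)
$28 \cdot 173 + q{\left(5 + 5,14 \right)} = 28 \cdot 173 - \frac{1}{2} = 4844 - \frac{1}{2} = \frac{9687}{2}$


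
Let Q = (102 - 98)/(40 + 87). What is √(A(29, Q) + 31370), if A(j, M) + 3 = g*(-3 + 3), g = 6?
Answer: √31367 ≈ 177.11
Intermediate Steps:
Q = 4/127 ≈ 0.031496
A(j, M) = -3 (A(j, M) = -3 + 6*(-3 + 3) = -3 + 6*0 = -3 + 0 = -3)
√(A(29, Q) + 31370) = √(-3 + 31370) = √31367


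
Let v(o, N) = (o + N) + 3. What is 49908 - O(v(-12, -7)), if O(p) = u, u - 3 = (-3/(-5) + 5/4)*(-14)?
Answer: 499309/10 ≈ 49931.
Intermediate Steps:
v(o, N) = 3 + N + o (v(o, N) = (N + o) + 3 = 3 + N + o)
u = -229/10 (u = 3 + (-3/(-5) + 5/4)*(-14) = 3 + (-3*(-⅕) + 5*(¼))*(-14) = 3 + (⅗ + 5/4)*(-14) = 3 + (37/20)*(-14) = 3 - 259/10 = -229/10 ≈ -22.900)
O(p) = -229/10
49908 - O(v(-12, -7)) = 49908 - 1*(-229/10) = 49908 + 229/10 = 499309/10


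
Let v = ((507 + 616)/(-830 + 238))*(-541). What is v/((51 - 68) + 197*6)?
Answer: 607543/689680 ≈ 0.88091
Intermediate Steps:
v = 607543/592 (v = (1123/(-592))*(-541) = (1123*(-1/592))*(-541) = -1123/592*(-541) = 607543/592 ≈ 1026.3)
v/((51 - 68) + 197*6) = 607543/(592*((51 - 68) + 197*6)) = 607543/(592*(-17 + 1182)) = (607543/592)/1165 = (607543/592)*(1/1165) = 607543/689680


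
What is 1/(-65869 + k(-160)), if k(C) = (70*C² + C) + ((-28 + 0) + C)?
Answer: 1/1725783 ≈ 5.7945e-7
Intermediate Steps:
k(C) = -28 + 2*C + 70*C² (k(C) = (C + 70*C²) + (-28 + C) = -28 + 2*C + 70*C²)
1/(-65869 + k(-160)) = 1/(-65869 + (-28 + 2*(-160) + 70*(-160)²)) = 1/(-65869 + (-28 - 320 + 70*25600)) = 1/(-65869 + (-28 - 320 + 1792000)) = 1/(-65869 + 1791652) = 1/1725783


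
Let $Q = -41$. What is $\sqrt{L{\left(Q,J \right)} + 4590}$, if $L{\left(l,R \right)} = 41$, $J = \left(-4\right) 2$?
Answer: $\sqrt{4631} \approx 68.051$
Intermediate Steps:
$J = -8$
$\sqrt{L{\left(Q,J \right)} + 4590} = \sqrt{41 + 4590} = \sqrt{4631}$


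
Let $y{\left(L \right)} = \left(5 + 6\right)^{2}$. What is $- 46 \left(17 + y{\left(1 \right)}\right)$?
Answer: $-6348$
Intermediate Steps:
$y{\left(L \right)} = 121$ ($y{\left(L \right)} = 11^{2} = 121$)
$- 46 \left(17 + y{\left(1 \right)}\right) = - 46 \left(17 + 121\right) = \left(-46\right) 138 = -6348$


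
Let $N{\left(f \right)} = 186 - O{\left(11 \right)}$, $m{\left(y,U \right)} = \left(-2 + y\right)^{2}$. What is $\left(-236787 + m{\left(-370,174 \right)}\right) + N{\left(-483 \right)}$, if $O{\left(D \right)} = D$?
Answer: $-98228$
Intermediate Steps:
$N{\left(f \right)} = 175$ ($N{\left(f \right)} = 186 - 11 = 175$)
$\left(-236787 + m{\left(-370,174 \right)}\right) + N{\left(-483 \right)} = \left(-236787 + \left(-2 - 370\right)^{2}\right) + 175 = \left(-236787 + \left(-372\right)^{2}\right) + 175 = \left(-236787 + 138384\right) + 175 = -98403 + 175 = -98228$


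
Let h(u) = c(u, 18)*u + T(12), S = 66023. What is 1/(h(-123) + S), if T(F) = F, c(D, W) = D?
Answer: 1/81164 ≈ 1.2321e-5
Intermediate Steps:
h(u) = 12 + u² (h(u) = u*u + 12 = u² + 12 = 12 + u²)
1/(h(-123) + S) = 1/((12 + (-123)²) + 66023) = 1/((12 + 15129) + 66023) = 1/(15141 + 66023) = 1/81164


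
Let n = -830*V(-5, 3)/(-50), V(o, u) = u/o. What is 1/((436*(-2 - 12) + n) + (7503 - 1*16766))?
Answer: -25/384424 ≈ -6.5032e-5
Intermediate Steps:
n = -249/25 (n = -2490/(-5)/(-50) = -2490*(-1)/5*(-1/50) = -830*(-3/5)*(-1/50) = 498*(-1/50) = -249/25 ≈ -9.9600)
1/((436*(-2 - 12) + n) + (7503 - 1*16766)) = 1/((436*(-2 - 12) - 249/25) + (7503 - 1*16766)) = 1/((436*(-14) - 249/25) + (7503 - 16766)) = 1/((-6104 - 249/25) - 9263) = 1/(-152849/25 - 9263) = 1/(-384424/25) = -25/384424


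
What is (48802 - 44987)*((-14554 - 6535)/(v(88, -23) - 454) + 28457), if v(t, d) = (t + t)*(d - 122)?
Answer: 2819907634705/25974 ≈ 1.0857e+8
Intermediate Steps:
v(t, d) = 2*t*(-122 + d) (v(t, d) = (2*t)*(-122 + d) = 2*t*(-122 + d))
(48802 - 44987)*((-14554 - 6535)/(v(88, -23) - 454) + 28457) = (48802 - 44987)*((-14554 - 6535)/(2*88*(-122 - 23) - 454) + 28457) = 3815*(-21089/(2*88*(-145) - 454) + 28457) = 3815*(-21089/(-25520 - 454) + 28457) = 3815*(-21089/(-25974) + 28457) = 3815*(-21089*(-1/25974) + 28457) = 3815*(21089/25974 + 28457) = 3815*(739163207/25974) = 2819907634705/25974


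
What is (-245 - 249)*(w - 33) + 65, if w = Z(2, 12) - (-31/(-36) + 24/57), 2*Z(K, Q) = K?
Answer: 297115/18 ≈ 16506.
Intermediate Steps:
Z(K, Q) = K/2
w = -193/684 (w = (1/2)*2 - (-31/(-36) + 24/57) = 1 - (-31*(-1/36) + 24*(1/57)) = 1 - (31/36 + 8/19) = 1 - 1*877/684 = 1 - 877/684 = -193/684 ≈ -0.28216)
(-245 - 249)*(w - 33) + 65 = (-245 - 249)*(-193/684 - 33) + 65 = -494*(-22765/684) + 65 = 295945/18 + 65 = 297115/18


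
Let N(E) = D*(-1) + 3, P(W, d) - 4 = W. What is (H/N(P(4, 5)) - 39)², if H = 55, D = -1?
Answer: 10201/16 ≈ 637.56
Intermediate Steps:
P(W, d) = 4 + W
N(E) = 4 (N(E) = -1*(-1) + 3 = 1 + 3 = 4)
(H/N(P(4, 5)) - 39)² = (55/4 - 39)² = (-101/4)² = 10201/16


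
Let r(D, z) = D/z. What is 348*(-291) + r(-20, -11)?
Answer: -1113928/11 ≈ -1.0127e+5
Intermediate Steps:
348*(-291) + r(-20, -11) = 348*(-291) - 20/(-11) = -101268 - 20*(-1/11) = -101268 + 20/11 = -1113928/11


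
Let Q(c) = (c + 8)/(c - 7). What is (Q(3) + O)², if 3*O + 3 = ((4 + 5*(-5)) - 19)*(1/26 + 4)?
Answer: 8970025/2704 ≈ 3317.3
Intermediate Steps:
O = -713/13 (O = -1 + (((4 + 5*(-5)) - 19)*(1/26 + 4))/3 = -1 + (((4 - 25) - 19)*(1/26 + 4))/3 = -1 + ((-21 - 19)*(105/26))/3 = -1 + (-40*105/26)/3 = -1 + (⅓)*(-2100/13) = -1 - 700/13 = -713/13 ≈ -54.846)
Q(c) = (8 + c)/(-7 + c)
(Q(3) + O)² = ((8 + 3)/(-7 + 3) - 713/13)² = (11/(-4) - 713/13)² = (-¼*11 - 713/13)² = (-11/4 - 713/13)² = (-2995/52)² = 8970025/2704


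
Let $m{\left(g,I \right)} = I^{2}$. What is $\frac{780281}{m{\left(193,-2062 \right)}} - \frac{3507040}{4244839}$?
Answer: $- \frac{11599219762001}{18048393233116} \approx -0.64267$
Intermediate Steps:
$\frac{780281}{m{\left(193,-2062 \right)}} - \frac{3507040}{4244839} = \frac{780281}{\left(-2062\right)^{2}} - \frac{3507040}{4244839} = \frac{780281}{4251844} - \frac{3507040}{4244839} = - \frac{11599219762001}{18048393233116}$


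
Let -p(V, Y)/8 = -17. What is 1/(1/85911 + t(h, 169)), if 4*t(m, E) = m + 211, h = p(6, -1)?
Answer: 343644/29811121 ≈ 0.011527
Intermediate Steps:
p(V, Y) = 136 (p(V, Y) = -8*(-17) = 136)
h = 136
t(m, E) = 211/4 + m/4 (t(m, E) = (m + 211)/4 = (211 + m)/4 = 211/4 + m/4)
1/(1/85911 + t(h, 169)) = 1/(1/85911 + (211/4 + (¼)*136)) = 1/(1/85911 + (211/4 + 34)) = 1/(1/85911 + 347/4) = 1/(29811121/343644) = 343644/29811121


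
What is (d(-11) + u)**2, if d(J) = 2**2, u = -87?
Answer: 6889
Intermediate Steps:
d(J) = 4
(d(-11) + u)**2 = (4 - 87)**2 = (-83)**2 = 6889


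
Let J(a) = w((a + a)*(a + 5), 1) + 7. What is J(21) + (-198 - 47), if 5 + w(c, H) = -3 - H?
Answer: -247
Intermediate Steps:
w(c, H) = -8 - H (w(c, H) = -5 + (-3 - H) = -8 - H)
J(a) = -2 (J(a) = (-8 - 1*1) + 7 = (-8 - 1) + 7 = -9 + 7 = -2)
J(21) + (-198 - 47) = -2 + (-198 - 47) = -2 - 245 = -247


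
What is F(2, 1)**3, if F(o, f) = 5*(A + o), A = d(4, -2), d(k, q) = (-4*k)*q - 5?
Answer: 3048625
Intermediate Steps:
d(k, q) = -5 - 4*k*q (d(k, q) = -4*k*q - 5 = -5 - 4*k*q)
A = 27 (A = -5 - 4*4*(-2) = -5 + 32 = 27)
F(o, f) = 135 + 5*o (F(o, f) = 5*(27 + o) = 135 + 5*o)
F(2, 1)**3 = (135 + 5*2)**3 = (135 + 10)**3 = 145**3 = 3048625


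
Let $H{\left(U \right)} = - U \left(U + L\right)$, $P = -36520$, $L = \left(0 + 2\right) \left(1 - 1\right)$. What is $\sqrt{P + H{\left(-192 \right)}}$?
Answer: $2 i \sqrt{18346} \approx 270.9 i$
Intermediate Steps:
$L = 0$ ($L = 2 \cdot 0 = 0$)
$H{\left(U \right)} = - U^{2}$ ($H{\left(U \right)} = - U \left(U + 0\right) = - U U = - U^{2}$)
$\sqrt{P + H{\left(-192 \right)}} = \sqrt{-36520 - \left(-192\right)^{2}} = \sqrt{-36520 - 36864} = \sqrt{-73384} = 2 i \sqrt{18346}$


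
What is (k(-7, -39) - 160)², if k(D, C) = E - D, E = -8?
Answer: 25921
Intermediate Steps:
k(D, C) = -8 - D
(k(-7, -39) - 160)² = ((-8 - 1*(-7)) - 160)² = ((-8 + 7) - 160)² = (-1 - 160)² = (-161)² = 25921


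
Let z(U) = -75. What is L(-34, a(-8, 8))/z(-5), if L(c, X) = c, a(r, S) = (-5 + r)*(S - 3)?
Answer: 34/75 ≈ 0.45333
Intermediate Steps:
a(r, S) = (-5 + r)*(-3 + S)
L(-34, a(-8, 8))/z(-5) = -34/(-75) = -34*(-1/75) = 34/75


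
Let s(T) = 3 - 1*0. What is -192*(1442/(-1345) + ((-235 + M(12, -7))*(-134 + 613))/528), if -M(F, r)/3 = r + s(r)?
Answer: 577720964/14795 ≈ 39048.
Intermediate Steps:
s(T) = 3 (s(T) = 3 + 0 = 3)
M(F, r) = -9 - 3*r (M(F, r) = -3*(r + 3) = -3*(3 + r) = -9 - 3*r)
-192*(1442/(-1345) + ((-235 + M(12, -7))*(-134 + 613))/528) = -192*(1442/(-1345) + ((-235 + (-9 - 3*(-7)))*(-134 + 613))/528) = -192*(1442*(-1/1345) + ((-235 + (-9 + 21))*479)*(1/528)) = -192*(-1442/1345 + ((-235 + 12)*479)*(1/528)) = -192*(-1442/1345 - 223*479*(1/528)) = -192*(-1442/1345 - 106817*1/528) = -192*(-1442/1345 - 106817/528) = -192*(-144430241/710160) = 577720964/14795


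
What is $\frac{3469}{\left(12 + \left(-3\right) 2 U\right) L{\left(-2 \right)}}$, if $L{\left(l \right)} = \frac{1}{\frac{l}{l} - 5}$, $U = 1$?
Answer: $- \frac{6938}{3} \approx -2312.7$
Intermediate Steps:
$L{\left(l \right)} = - \frac{1}{4}$ ($L{\left(l \right)} = \frac{1}{1 - 5} = \frac{1}{-4} = - \frac{1}{4}$)
$\frac{3469}{\left(12 + \left(-3\right) 2 U\right) L{\left(-2 \right)}} = \frac{3469}{\left(12 + \left(-3\right) 2 \cdot 1\right) \left(- \frac{1}{4}\right)} = \frac{3469}{\left(12 - 6\right) \left(- \frac{1}{4}\right)} = \frac{3469}{6 \left(- \frac{1}{4}\right)} = \frac{3469}{- \frac{3}{2}} = 3469 \left(- \frac{2}{3}\right) = - \frac{6938}{3}$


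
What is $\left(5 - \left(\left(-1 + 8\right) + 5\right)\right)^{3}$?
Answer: $-343$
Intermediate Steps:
$\left(5 - \left(\left(-1 + 8\right) + 5\right)\right)^{3} = \left(5 - \left(7 + 5\right)\right)^{3} = \left(5 - 12\right)^{3} = \left(-7\right)^{3} = -343$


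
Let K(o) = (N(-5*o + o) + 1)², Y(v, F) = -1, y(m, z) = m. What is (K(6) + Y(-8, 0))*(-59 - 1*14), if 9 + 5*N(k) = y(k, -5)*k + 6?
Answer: -24386307/25 ≈ -9.7545e+5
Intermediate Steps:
N(k) = -⅗ + k²/5 (N(k) = -9/5 + (k*k + 6)/5 = -9/5 + (k² + 6)/5 = -9/5 + (6 + k²)/5 = -9/5 + (6/5 + k²/5) = -⅗ + k²/5)
K(o) = (⅖ + 16*o²/5)² (K(o) = ((-⅗ + (-5*o + o)²/5) + 1)² = ((-⅗ + (-4*o)²/5) + 1)² = ((-⅗ + (16*o²)/5) + 1)² = ((-⅗ + 16*o²/5) + 1)² = (⅖ + 16*o²/5)²)
(K(6) + Y(-8, 0))*(-59 - 1*14) = (4*(1 + 8*6²)²/25 - 1)*(-59 - 1*14) = (4*(1 + 8*36)²/25 - 1)*(-59 - 14) = (4*(1 + 288)²/25 - 1)*(-73) = ((4/25)*289² - 1)*(-73) = ((4/25)*83521 - 1)*(-73) = (334084/25 - 1)*(-73) = (334059/25)*(-73) = -24386307/25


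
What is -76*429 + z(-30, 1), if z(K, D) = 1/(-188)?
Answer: -6129553/188 ≈ -32604.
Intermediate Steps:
z(K, D) = -1/188
-76*429 + z(-30, 1) = -76*429 - 1/188 = -32604 - 1/188 = -6129553/188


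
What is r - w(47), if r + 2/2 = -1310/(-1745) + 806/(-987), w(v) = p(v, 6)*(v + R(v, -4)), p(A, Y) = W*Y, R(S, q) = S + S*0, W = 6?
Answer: -1166029955/344463 ≈ -3385.1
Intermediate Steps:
R(S, q) = S (R(S, q) = S + 0 = S)
p(A, Y) = 6*Y
w(v) = 72*v (w(v) = (6*6)*(v + v) = 36*(2*v) = 72*v)
r = -367163/344463 (r = -1 + (-1310/(-1745) + 806/(-987)) = -1 + (-1310*(-1/1745) + 806*(-1/987)) = -1 + (262/349 - 806/987) = -1 - 22700/344463 = -367163/344463 ≈ -1.0659)
r - w(47) = -367163/344463 - 72*47 = -367163/344463 - 1*3384 = -367163/344463 - 3384 = -1166029955/344463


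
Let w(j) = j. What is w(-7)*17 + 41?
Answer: -78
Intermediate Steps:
w(-7)*17 + 41 = -7*17 + 41 = -119 + 41 = -78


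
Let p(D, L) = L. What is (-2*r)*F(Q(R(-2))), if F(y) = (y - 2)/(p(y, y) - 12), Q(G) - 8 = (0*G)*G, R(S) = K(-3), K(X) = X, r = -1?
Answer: -3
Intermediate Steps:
R(S) = -3
Q(G) = 8 (Q(G) = 8 + (0*G)*G = 8 + 0*G = 8 + 0 = 8)
F(y) = (-2 + y)/(-12 + y) (F(y) = (y - 2)/(y - 12) = (-2 + y)/(-12 + y))
(-2*r)*F(Q(R(-2))) = (-2*(-1))*((-2 + 8)/(-12 + 8)) = 2*(6/(-4)) = 2*(-1/4*6) = 2*(-3/2) = -3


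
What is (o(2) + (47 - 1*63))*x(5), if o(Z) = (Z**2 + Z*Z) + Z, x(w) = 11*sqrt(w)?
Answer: -66*sqrt(5) ≈ -147.58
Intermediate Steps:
o(Z) = Z + 2*Z**2 (o(Z) = (Z**2 + Z**2) + Z = 2*Z**2 + Z = Z + 2*Z**2)
(o(2) + (47 - 1*63))*x(5) = (2*(1 + 2*2) + (47 - 1*63))*(11*sqrt(5)) = (2*(1 + 4) + (47 - 63))*(11*sqrt(5)) = (2*5 - 16)*(11*sqrt(5)) = (10 - 16)*(11*sqrt(5)) = -66*sqrt(5)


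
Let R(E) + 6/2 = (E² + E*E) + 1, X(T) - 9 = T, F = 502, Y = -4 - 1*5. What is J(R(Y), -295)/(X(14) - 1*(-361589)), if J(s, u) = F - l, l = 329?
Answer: 173/361612 ≈ 0.00047841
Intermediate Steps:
Y = -9 (Y = -4 - 5 = -9)
X(T) = 9 + T
R(E) = -2 + 2*E² (R(E) = -3 + ((E² + E*E) + 1) = -3 + ((E² + E²) + 1) = -3 + (2*E² + 1) = -3 + (1 + 2*E²) = -2 + 2*E²)
J(s, u) = 173 (J(s, u) = 502 - 1*329 = 502 - 329 = 173)
J(R(Y), -295)/(X(14) - 1*(-361589)) = 173/((9 + 14) - 1*(-361589)) = 173/(23 + 361589) = 173/361612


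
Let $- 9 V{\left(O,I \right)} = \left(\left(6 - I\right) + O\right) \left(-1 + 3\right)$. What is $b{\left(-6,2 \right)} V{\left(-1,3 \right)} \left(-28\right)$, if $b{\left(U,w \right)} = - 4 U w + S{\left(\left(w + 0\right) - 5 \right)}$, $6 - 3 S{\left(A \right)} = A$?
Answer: $\frac{1904}{3} \approx 634.67$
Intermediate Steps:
$S{\left(A \right)} = 2 - \frac{A}{3}$
$V{\left(O,I \right)} = - \frac{4}{3} - \frac{2 O}{9} + \frac{2 I}{9}$ ($V{\left(O,I \right)} = - \frac{\left(\left(6 - I\right) + O\right) \left(-1 + 3\right)}{9} = - \frac{\left(6 + O - I\right) 2}{9} = - \frac{12 - 2 I + 2 O}{9} = - \frac{4}{3} - \frac{2 O}{9} + \frac{2 I}{9}$)
$b{\left(U,w \right)} = \frac{11}{3} - \frac{w}{3} - 4 U w$ ($b{\left(U,w \right)} = - 4 U w - \left(-2 + \frac{\left(w + 0\right) - 5}{3}\right) = - 4 U w - \left(-2 + \frac{w - 5}{3}\right) = - 4 U w - \left(-2 + \frac{-5 + w}{3}\right) = - 4 U w + \left(2 - \left(- \frac{5}{3} + \frac{w}{3}\right)\right) = - 4 U w - \left(- \frac{11}{3} + \frac{w}{3}\right) = \frac{11}{3} - \frac{w}{3} - 4 U w$)
$b{\left(-6,2 \right)} V{\left(-1,3 \right)} \left(-28\right) = \left(\frac{11}{3} - \frac{2}{3} - \left(-24\right) 2\right) \left(- \frac{4}{3} - - \frac{2}{9} + \frac{2}{9} \cdot 3\right) \left(-28\right) = \left(\frac{11}{3} - \frac{2}{3} + 48\right) \left(- \frac{4}{3} + \frac{2}{9} + \frac{2}{3}\right) \left(-28\right) = 51 \left(- \frac{4}{9}\right) \left(-28\right) = \left(- \frac{68}{3}\right) \left(-28\right) = \frac{1904}{3}$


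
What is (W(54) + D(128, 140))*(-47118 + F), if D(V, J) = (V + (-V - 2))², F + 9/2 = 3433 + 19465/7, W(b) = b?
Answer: -16608967/7 ≈ -2.3727e+6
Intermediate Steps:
F = 86929/14 (F = -9/2 + (3433 + 19465/7) = -9/2 + 43496/7 = 86929/14 ≈ 6209.2)
D(V, J) = 4 (D(V, J) = (V + (-2 - V))² = (-2)² = 4)
(W(54) + D(128, 140))*(-47118 + F) = (54 + 4)*(-47118 + 86929/14) = 58*(-572723/14) = -16608967/7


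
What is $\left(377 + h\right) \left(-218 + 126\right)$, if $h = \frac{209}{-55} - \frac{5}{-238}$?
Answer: $- \frac{20430118}{595} \approx -34336.0$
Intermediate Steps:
$h = - \frac{4497}{1190}$ ($h = 209 \left(- \frac{1}{55}\right) - - \frac{5}{238} = - \frac{19}{5} + \frac{5}{238} = - \frac{4497}{1190} \approx -3.779$)
$\left(377 + h\right) \left(-218 + 126\right) = \left(377 - \frac{4497}{1190}\right) \left(-218 + 126\right) = \frac{444133}{1190} \left(-92\right) = - \frac{20430118}{595}$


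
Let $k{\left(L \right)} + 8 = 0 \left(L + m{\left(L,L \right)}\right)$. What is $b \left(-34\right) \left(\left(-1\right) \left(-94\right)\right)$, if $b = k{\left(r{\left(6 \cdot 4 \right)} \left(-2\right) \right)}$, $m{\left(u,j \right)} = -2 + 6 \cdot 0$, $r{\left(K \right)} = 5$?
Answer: $25568$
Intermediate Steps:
$m{\left(u,j \right)} = -2$ ($m{\left(u,j \right)} = -2 + 0 = -2$)
$k{\left(L \right)} = -8$ ($k{\left(L \right)} = -8 + 0 \left(L - 2\right) = -8 + 0 \left(-2 + L\right) = -8 + 0 = -8$)
$b = -8$
$b \left(-34\right) \left(\left(-1\right) \left(-94\right)\right) = \left(-8\right) \left(-34\right) \left(\left(-1\right) \left(-94\right)\right) = 272 \cdot 94 = 25568$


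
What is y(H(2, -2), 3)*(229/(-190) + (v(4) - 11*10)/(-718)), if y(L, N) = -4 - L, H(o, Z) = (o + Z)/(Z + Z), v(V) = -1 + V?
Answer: 144092/34105 ≈ 4.2250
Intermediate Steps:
H(o, Z) = (Z + o)/(2*Z) (H(o, Z) = (Z + o)/((2*Z)) = (Z + o)*(1/(2*Z)) = (Z + o)/(2*Z))
y(H(2, -2), 3)*(229/(-190) + (v(4) - 11*10)/(-718)) = (-4 - (-2 + 2)/(2*(-2)))*(229/(-190) + ((-1 + 4) - 11*10)/(-718)) = (-4 - (-1)*0/(2*2))*(229*(-1/190) + (3 - 110)*(-1/718)) = (-4 - 1*0)*(-229/190 - 107*(-1/718)) = (-4 + 0)*(-229/190 + 107/718) = -4*(-36023/34105) = 144092/34105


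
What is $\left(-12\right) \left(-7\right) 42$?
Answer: $3528$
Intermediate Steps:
$\left(-12\right) \left(-7\right) 42 = 84 \cdot 42 = 3528$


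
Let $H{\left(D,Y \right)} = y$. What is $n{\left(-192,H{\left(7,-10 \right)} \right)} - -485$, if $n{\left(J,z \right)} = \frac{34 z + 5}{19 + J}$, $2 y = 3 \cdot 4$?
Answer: $\frac{83696}{173} \approx 483.79$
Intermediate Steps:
$y = 6$ ($y = \frac{3 \cdot 4}{2} = \frac{1}{2} \cdot 12 = 6$)
$H{\left(D,Y \right)} = 6$
$n{\left(J,z \right)} = \frac{5 + 34 z}{19 + J}$
$n{\left(-192,H{\left(7,-10 \right)} \right)} - -485 = \frac{5 + 34 \cdot 6}{19 - 192} - -485 = \frac{5 + 204}{-173} + 485 = \left(- \frac{1}{173}\right) 209 + 485 = - \frac{209}{173} + 485 = \frac{83696}{173}$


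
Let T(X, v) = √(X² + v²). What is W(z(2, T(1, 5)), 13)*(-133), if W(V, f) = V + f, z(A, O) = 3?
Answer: -2128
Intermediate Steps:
W(z(2, T(1, 5)), 13)*(-133) = (3 + 13)*(-133) = 16*(-133) = -2128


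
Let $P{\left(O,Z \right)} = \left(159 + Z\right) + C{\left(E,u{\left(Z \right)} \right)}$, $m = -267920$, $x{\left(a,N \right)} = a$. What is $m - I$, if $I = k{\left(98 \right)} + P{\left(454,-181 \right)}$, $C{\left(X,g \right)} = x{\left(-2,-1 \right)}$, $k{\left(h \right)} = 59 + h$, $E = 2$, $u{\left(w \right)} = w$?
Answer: $-268053$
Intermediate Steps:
$C{\left(X,g \right)} = -2$
$P{\left(O,Z \right)} = 157 + Z$ ($P{\left(O,Z \right)} = \left(159 + Z\right) - 2 = 157 + Z$)
$I = 133$ ($I = \left(59 + 98\right) + \left(157 - 181\right) = 157 - 24 = 133$)
$m - I = -267920 - 133 = -268053$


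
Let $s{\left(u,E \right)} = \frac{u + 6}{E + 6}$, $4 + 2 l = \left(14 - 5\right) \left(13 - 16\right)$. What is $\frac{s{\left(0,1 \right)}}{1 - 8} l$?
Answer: $\frac{93}{49} \approx 1.898$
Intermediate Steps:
$l = - \frac{31}{2}$ ($l = -2 + \frac{\left(14 - 5\right) \left(13 - 16\right)}{2} = -2 + \frac{9 \left(-3\right)}{2} = -2 + \frac{1}{2} \left(-27\right) = -2 - \frac{27}{2} = - \frac{31}{2} \approx -15.5$)
$s{\left(u,E \right)} = \frac{6 + u}{6 + E}$
$\frac{s{\left(0,1 \right)}}{1 - 8} l = \frac{\frac{1}{6 + 1} \left(6 + 0\right)}{1 - 8} \left(- \frac{31}{2}\right) = \frac{\frac{1}{7} \cdot 6}{-7} \left(- \frac{31}{2}\right) = - \frac{\frac{1}{7} \cdot 6}{7} \left(- \frac{31}{2}\right) = \left(- \frac{1}{7}\right) \frac{6}{7} \left(- \frac{31}{2}\right) = \left(- \frac{6}{49}\right) \left(- \frac{31}{2}\right) = \frac{93}{49}$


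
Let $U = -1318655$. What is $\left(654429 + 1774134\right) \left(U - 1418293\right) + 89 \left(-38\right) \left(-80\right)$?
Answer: $-6646850375164$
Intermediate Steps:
$\left(654429 + 1774134\right) \left(U - 1418293\right) + 89 \left(-38\right) \left(-80\right) = \left(654429 + 1774134\right) \left(-1318655 - 1418293\right) + 89 \left(-38\right) \left(-80\right) = 2428563 \left(-2736948\right) - -270560 = -6646850645724 + 270560 = -6646850375164$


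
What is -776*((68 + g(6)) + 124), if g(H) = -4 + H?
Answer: -150544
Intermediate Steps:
-776*((68 + g(6)) + 124) = -776*((68 + (-4 + 6)) + 124) = -776*((68 + 2) + 124) = -776*(70 + 124) = -776*194 = -150544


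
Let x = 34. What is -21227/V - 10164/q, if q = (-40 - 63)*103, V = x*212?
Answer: -151935131/76469672 ≈ -1.9869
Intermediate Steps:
V = 7208 (V = 34*212 = 7208)
q = -10609 (q = -103*103 = -10609)
-21227/V - 10164/q = -21227/7208 - 10164/(-10609) = -21227*1/7208 - 10164*(-1/10609) = -21227/7208 + 10164/10609 = -151935131/76469672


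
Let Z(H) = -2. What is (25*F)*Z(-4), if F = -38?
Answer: 1900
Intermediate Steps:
(25*F)*Z(-4) = (25*(-38))*(-2) = -950*(-2) = 1900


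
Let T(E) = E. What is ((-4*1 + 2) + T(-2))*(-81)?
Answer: 324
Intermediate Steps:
((-4*1 + 2) + T(-2))*(-81) = ((-4*1 + 2) - 2)*(-81) = ((-4 + 2) - 2)*(-81) = (-2 - 2)*(-81) = -4*(-81) = 324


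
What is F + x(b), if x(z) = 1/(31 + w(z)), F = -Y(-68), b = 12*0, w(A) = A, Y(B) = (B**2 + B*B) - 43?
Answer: -285354/31 ≈ -9205.0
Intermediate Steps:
Y(B) = -43 + 2*B**2 (Y(B) = (B**2 + B**2) - 43 = 2*B**2 - 43 = -43 + 2*B**2)
b = 0
F = -9205 (F = -(-43 + 2*(-68)**2) = -(-43 + 2*4624) = -(-43 + 9248) = -1*9205 = -9205)
x(z) = 1/(31 + z)
F + x(b) = -9205 + 1/(31 + 0) = -9205 + 1/31 = -285354/31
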